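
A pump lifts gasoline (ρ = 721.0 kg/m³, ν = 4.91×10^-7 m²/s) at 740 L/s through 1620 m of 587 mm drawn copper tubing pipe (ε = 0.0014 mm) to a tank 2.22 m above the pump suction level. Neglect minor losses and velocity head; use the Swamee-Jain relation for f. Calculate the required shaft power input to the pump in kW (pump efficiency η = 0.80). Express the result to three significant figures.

P_shaft ≈ 81.5 kW

V = 4Q/(πD²) = 2.734 m/s; Re = 3.27×10^6; ε/D = 2.39×10^-6; f = 0.009726
h_f = f(L/D)V²/2g = 10.23 m
Total head H = z + h_f = 2.22 + 10.23 = 12.45 m
P_hyd = ρgQH = 721.0·9.81·0.740·12.45 = 65.16 kW
P_shaft = P_hyd/η = 65.16/0.80 = 81.45 kW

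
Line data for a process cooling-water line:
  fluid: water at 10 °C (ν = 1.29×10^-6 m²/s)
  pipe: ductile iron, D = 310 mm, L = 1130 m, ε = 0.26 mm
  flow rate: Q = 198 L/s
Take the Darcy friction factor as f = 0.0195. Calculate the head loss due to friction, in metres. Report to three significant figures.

h_f ≈ 24.9 m

V = 4Q/(πD²) = 4·0.198/(π·0.310²) = 2.623 m/s
h_f = f(L/D)V²/(2g) = 0.01950·(1130/0.310)·2.623²/(2·9.81) = 24.93 m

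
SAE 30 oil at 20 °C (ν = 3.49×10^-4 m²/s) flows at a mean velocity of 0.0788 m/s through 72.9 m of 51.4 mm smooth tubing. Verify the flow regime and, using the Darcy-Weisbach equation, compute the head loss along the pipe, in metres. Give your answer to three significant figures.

h_f ≈ 2.48 m

Re = VD/ν = 0.0788·0.05140/3.49×10^-4 = 11.6 → laminar (Re < 2300)
f = 64/Re = 5.515
h_f = f(L/D)V²/(2g) = 5.515·(72.9/0.05140)·0.0788²/(2·9.81) = 2.475 m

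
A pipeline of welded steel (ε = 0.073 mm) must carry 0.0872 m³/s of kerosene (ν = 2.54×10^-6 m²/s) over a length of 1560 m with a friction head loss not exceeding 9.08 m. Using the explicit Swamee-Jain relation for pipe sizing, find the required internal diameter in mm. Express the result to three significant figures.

D ≈ 291 mm

Swamee-Jain (Type III): D = 0.66·[ε^1.25·(LQ²/(gh_f))^4.75 + ν·Q^9.4·(L/(gh_f))^5.2]^0.04
LQ²/(gh_f) = 0.1332; L/(gh_f) = 17.51
Term 1 = ε^1.25·(…)^4.75 = 4.68×10^-10; Term 2 = ν·Q^9.4·(…)^5.2 = 8.15×10^-10
D = 0.66·(4.68×10^-10 + 8.15×10^-10)^0.04 = 0.2910 m = 291 mm
Check: V = 1.31 m/s, Re = 1.50×10^5, f = 0.01813, h_f = 8.52 m ≈ 9.08 m ✓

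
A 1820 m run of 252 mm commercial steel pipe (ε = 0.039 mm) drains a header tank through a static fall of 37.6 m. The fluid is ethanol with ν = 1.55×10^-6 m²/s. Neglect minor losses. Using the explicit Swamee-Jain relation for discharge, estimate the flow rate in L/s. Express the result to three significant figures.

Q ≈ 129 L/s

Swamee-Jain (Type II): Q = -0.965·√(gD⁵h_f/L)·ln[ε/(3.7D) + √(3.17ν²L/(gD³h_f))]
√(gD⁵h_f/L) = √(9.81·0.252⁵·37.6/1820) = 0.01435
ε/(3.7D) = 4.18×10^-5; √(3.17ν²L/(gD³h_f)) = 4.85×10^-5
Q = -0.965·0.01435·ln(9.029×10^-5) = 0.1290 m³/s
Check: V = 2.59 m/s, Re = 4.20×10^5, f = 0.01533, h_f = 37.7 m ≈ 37.6 m ✓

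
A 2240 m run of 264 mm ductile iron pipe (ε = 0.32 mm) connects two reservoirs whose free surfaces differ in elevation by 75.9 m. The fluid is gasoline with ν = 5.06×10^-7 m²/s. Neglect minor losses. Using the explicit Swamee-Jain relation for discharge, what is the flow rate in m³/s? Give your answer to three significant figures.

Q ≈ 0.159 m³/s

Swamee-Jain (Type II): Q = -0.965·√(gD⁵h_f/L)·ln[ε/(3.7D) + √(3.17ν²L/(gD³h_f))]
√(gD⁵h_f/L) = √(9.81·0.264⁵·75.9/2240) = 0.02065
ε/(3.7D) = 3.28×10^-4; √(3.17ν²L/(gD³h_f)) = 1.15×10^-5
Q = -0.965·0.02065·ln(3.391×10^-4) = 0.1592 m³/s
Check: V = 2.91 m/s, Re = 1.52×10^6, f = 0.02083, h_f = 76.2 m ≈ 75.9 m ✓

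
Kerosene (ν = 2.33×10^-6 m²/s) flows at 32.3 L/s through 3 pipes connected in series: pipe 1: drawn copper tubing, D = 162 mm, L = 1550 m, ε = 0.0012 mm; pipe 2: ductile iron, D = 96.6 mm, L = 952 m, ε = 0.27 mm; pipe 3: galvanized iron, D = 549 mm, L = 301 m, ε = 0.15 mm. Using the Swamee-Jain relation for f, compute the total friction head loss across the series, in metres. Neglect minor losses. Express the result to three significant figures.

H ≈ 281 m

Pipe 1: V = 1.567 m/s, Re = 1.09×10^5, ε/D = 7.41×10^-6, f = 0.01759, h_1 = f(L/D)V²/2g = 21.07 m
Pipe 2: V = 4.407 m/s, Re = 1.83×10^5, ε/D = 0.00280, f = 0.02661, h_2 = f(L/D)V²/2g = 259.6 m
Pipe 3: V = 0.1364 m/s, Re = 3.22×10^4, ε/D = 2.73×10^-4, f = 0.02384, h_3 = f(L/D)V²/2g = 0.01240 m
Series → Q common, losses add: H = Σh = 280.7 m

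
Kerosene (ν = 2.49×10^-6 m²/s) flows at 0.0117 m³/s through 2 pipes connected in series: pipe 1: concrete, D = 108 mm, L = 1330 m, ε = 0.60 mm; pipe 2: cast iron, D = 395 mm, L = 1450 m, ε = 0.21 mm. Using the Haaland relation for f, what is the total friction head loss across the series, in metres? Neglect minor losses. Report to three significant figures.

Pipe 1: V = 1.277 m/s, Re = 5.54×10^4, ε/D = 0.00556, f = 0.03283, h_1 = f(L/D)V²/2g = 33.61 m
Pipe 2: V = 0.09548 m/s, Re = 1.51×10^4, ε/D = 5.32×10^-4, f = 0.02847, h_2 = f(L/D)V²/2g = 0.04856 m
Series → Q common, losses add: H = Σh = 33.66 m

H ≈ 33.7 m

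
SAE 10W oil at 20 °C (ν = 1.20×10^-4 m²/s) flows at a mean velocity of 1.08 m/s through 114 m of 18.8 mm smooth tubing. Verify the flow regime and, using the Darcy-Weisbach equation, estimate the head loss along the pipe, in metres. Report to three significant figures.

Re = VD/ν = 1.08·0.01880/1.20×10^-4 = 169 → laminar (Re < 2300)
f = 64/Re = 0.3783
h_f = f(L/D)V²/(2g) = 0.3783·(114/0.01880)·1.08²/(2·9.81) = 136.4 m

h_f ≈ 136 m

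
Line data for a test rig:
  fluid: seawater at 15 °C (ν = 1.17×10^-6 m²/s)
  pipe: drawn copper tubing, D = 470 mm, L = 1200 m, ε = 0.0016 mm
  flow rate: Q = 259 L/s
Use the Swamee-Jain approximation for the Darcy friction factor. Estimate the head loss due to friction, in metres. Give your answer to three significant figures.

V = 4Q/(πD²) = 4·0.259/(π·0.470²) = 1.493 m/s
Re = VD/ν = 1.493·0.470/1.17×10^-6 = 6.00×10^5 → turbulent
ε/D = 0.0016/470 = 3.40×10^-6
Swamee-Jain: f = 0.01274
h_f = f(L/D)V²/(2g) = 0.01274·(1200/0.470)·1.493²/(2·9.81) = 3.694 m

h_f ≈ 3.69 m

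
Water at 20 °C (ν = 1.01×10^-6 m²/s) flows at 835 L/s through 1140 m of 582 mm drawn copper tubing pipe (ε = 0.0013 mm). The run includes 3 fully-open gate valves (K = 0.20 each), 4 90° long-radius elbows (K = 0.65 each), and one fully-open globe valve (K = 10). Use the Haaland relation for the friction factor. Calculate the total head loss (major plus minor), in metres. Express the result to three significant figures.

V = 4Q/(πD²) = 3.139 m/s; V²/2g = 0.5021 m
Re = 1.81×10^6, ε/D = 2.23×10^-6 → f = 0.01057 (Haaland)
Major: h_f = f(L/D)·V²/2g = 0.01057·1959·0.5021 = 10.39 m
Minor: ΣK = 13.2; h_m = ΣK·V²/2g = 6.628 m
Total H_L = 10.39 + 6.628 = 17.02 m

H_L ≈ 17.0 m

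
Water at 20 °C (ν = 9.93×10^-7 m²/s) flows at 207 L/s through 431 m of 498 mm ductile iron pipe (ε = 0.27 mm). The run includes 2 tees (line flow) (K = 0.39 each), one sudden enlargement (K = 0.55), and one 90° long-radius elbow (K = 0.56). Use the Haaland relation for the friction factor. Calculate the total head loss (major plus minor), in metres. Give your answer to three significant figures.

V = 4Q/(πD²) = 1.063 m/s; V²/2g = 0.05756 m
Re = 5.33×10^5, ε/D = 5.42×10^-4 → f = 0.01779 (Haaland)
Major: h_f = f(L/D)·V²/2g = 0.01779·865.5·0.05756 = 0.8865 m
Minor: ΣK = 1.89; h_m = ΣK·V²/2g = 0.1088 m
Total H_L = 0.8865 + 0.1088 = 0.9953 m

H_L ≈ 0.995 m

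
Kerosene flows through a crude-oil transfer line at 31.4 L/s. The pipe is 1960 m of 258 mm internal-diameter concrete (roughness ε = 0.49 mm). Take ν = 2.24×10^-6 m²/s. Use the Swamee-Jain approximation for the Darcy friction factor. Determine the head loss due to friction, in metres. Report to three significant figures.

V = 4Q/(πD²) = 4·0.0314/(π·0.258²) = 0.6006 m/s
Re = VD/ν = 0.6006·0.258/2.24×10^-6 = 6.92×10^4 → turbulent
ε/D = 0.49/258 = 0.00190
Swamee-Jain: f = 0.02575
h_f = f(L/D)V²/(2g) = 0.02575·(1960/0.258)·0.6006²/(2·9.81) = 3.597 m

h_f ≈ 3.60 m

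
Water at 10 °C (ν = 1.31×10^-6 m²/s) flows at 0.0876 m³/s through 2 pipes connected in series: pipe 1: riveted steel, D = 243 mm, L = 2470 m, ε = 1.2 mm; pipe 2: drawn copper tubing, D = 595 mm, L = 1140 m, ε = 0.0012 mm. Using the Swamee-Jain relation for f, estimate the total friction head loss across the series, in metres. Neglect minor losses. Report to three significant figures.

Pipe 1: V = 1.889 m/s, Re = 3.50×10^5, ε/D = 0.00494, f = 0.03065, h_1 = f(L/D)V²/2g = 56.66 m
Pipe 2: V = 0.3151 m/s, Re = 1.43×10^5, ε/D = 2.02×10^-6, f = 0.01661, h_2 = f(L/D)V²/2g = 0.1610 m
Series → Q common, losses add: H = Σh = 56.82 m

H ≈ 56.8 m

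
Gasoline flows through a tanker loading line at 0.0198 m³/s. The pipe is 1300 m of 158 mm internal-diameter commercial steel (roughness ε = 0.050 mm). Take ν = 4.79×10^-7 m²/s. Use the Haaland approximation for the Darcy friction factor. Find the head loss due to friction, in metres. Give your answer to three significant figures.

h_f ≈ 7.17 m

V = 4Q/(πD²) = 4·0.0198/(π·0.158²) = 1.010 m/s
Re = VD/ν = 1.010·0.158/4.79×10^-7 = 3.33×10^5 → turbulent
ε/D = 0.050/158 = 3.16×10^-4
Haaland: f = 0.01677
h_f = f(L/D)V²/(2g) = 0.01677·(1300/0.158)·1.010²/(2·9.81) = 7.171 m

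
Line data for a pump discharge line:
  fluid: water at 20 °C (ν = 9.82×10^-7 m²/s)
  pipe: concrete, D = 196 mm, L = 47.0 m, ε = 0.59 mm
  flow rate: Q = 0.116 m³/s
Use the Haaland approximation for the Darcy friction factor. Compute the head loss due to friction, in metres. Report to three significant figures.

h_f ≈ 4.77 m

V = 4Q/(πD²) = 4·0.116/(π·0.196²) = 3.845 m/s
Re = VD/ν = 3.845·0.196/9.82×10^-7 = 7.67×10^5 → turbulent
ε/D = 0.59/196 = 0.00301
Haaland: f = 0.02640
h_f = f(L/D)V²/(2g) = 0.02640·(47.0/0.196)·3.845²/(2·9.81) = 4.770 m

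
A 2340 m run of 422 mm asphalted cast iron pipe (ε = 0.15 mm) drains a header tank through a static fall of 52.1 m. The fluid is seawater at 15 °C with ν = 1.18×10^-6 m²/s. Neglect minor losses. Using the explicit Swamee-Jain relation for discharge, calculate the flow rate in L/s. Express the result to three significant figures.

Swamee-Jain (Type II): Q = -0.965·√(gD⁵h_f/L)·ln[ε/(3.7D) + √(3.17ν²L/(gD³h_f))]
√(gD⁵h_f/L) = √(9.81·0.422⁵·52.1/2340) = 0.05407
ε/(3.7D) = 9.61×10^-5; √(3.17ν²L/(gD³h_f)) = 1.64×10^-5
Q = -0.965·0.05407·ln(1.125×10^-4) = 0.4744 m³/s
Check: V = 3.39 m/s, Re = 1.21×10^6, f = 0.01612, h_f = 52.4 m ≈ 52.1 m ✓

Q ≈ 474 L/s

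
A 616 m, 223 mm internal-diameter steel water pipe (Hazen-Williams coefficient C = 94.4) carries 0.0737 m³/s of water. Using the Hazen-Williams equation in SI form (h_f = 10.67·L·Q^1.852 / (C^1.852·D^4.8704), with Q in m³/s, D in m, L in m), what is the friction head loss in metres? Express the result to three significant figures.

h_f ≈ 17.2 m

h_f = 10.67·616·0.0737^1.852 / (94.4^1.852·0.223^4.8704) = 17.24 m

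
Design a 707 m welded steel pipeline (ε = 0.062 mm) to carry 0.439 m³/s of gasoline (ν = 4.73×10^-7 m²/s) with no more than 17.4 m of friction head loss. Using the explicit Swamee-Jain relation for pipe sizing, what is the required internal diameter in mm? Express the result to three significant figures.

D ≈ 392 mm

Swamee-Jain (Type III): D = 0.66·[ε^1.25·(LQ²/(gh_f))^4.75 + ν·Q^9.4·(L/(gh_f))^5.2]^0.04
LQ²/(gh_f) = 0.7982; L/(gh_f) = 4.142
Term 1 = ε^1.25·(…)^4.75 = 1.89×10^-6; Term 2 = ν·Q^9.4·(…)^5.2 = 3.34×10^-7
D = 0.66·(1.89×10^-6 + 3.34×10^-7)^0.04 = 0.3921 m = 392 mm
Check: V = 3.64 m/s, Re = 3.01×10^6, f = 0.01358, h_f = 16.5 m ≈ 17.4 m ✓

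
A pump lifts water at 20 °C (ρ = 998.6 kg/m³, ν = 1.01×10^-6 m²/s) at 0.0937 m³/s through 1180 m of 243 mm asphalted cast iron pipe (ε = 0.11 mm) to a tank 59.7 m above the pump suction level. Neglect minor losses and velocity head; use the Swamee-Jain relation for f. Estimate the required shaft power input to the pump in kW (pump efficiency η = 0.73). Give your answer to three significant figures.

P_shaft ≈ 97.3 kW

V = 4Q/(πD²) = 2.020 m/s; Re = 4.86×10^5; ε/D = 4.53×10^-4; f = 0.01750
h_f = f(L/D)V²/2g = 17.68 m
Total head H = z + h_f = 59.7 + 17.68 = 77.38 m
P_hyd = ρgQH = 998.6·9.81·0.0937·77.38 = 71.03 kW
P_shaft = P_hyd/η = 71.03/0.73 = 97.30 kW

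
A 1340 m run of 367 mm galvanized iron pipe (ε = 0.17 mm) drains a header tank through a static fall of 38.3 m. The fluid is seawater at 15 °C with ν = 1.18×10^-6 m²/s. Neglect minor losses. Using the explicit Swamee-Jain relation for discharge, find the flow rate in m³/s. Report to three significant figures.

Q ≈ 0.369 m³/s

Swamee-Jain (Type II): Q = -0.965·√(gD⁵h_f/L)·ln[ε/(3.7D) + √(3.17ν²L/(gD³h_f))]
√(gD⁵h_f/L) = √(9.81·0.367⁵·38.3/1340) = 0.04321
ε/(3.7D) = 1.25×10^-4; √(3.17ν²L/(gD³h_f)) = 1.78×10^-5
Q = -0.965·0.04321·ln(1.430×10^-4) = 0.3691 m³/s
Check: V = 3.49 m/s, Re = 1.09×10^6, f = 0.01700, h_f = 38.5 m ≈ 38.3 m ✓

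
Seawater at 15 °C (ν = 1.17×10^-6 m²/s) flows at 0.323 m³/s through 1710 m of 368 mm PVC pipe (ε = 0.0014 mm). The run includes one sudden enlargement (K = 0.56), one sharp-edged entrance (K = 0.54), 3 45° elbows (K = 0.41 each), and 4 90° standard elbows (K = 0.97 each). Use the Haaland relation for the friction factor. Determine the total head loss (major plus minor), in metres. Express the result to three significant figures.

H_L ≈ 28.6 m

V = 4Q/(πD²) = 3.037 m/s; V²/2g = 0.4700 m
Re = 9.55×10^5, ε/D = 3.80×10^-6 → f = 0.01174 (Haaland)
Major: h_f = f(L/D)·V²/2g = 0.01174·4647·0.4700 = 25.64 m
Minor: ΣK = 6.21; h_m = ΣK·V²/2g = 2.919 m
Total H_L = 25.64 + 2.919 = 28.56 m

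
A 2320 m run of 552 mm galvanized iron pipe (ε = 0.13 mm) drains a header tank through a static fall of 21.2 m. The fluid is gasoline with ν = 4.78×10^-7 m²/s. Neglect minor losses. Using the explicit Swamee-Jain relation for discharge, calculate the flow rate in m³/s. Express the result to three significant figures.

Q ≈ 0.625 m³/s

Swamee-Jain (Type II): Q = -0.965·√(gD⁵h_f/L)·ln[ε/(3.7D) + √(3.17ν²L/(gD³h_f))]
√(gD⁵h_f/L) = √(9.81·0.552⁵·21.2/2320) = 0.06778
ε/(3.7D) = 6.37×10^-5; √(3.17ν²L/(gD³h_f)) = 6.93×10^-6
Q = -0.965·0.06778·ln(7.058×10^-5) = 0.6252 m³/s
Check: V = 2.61 m/s, Re = 3.02×10^6, f = 0.01457, h_f = 21.3 m ≈ 21.2 m ✓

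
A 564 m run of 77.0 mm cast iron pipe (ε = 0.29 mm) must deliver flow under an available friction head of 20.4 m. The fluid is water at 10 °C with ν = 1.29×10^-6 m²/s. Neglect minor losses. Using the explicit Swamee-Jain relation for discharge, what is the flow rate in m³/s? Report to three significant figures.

Swamee-Jain (Type II): Q = -0.965·√(gD⁵h_f/L)·ln[ε/(3.7D) + √(3.17ν²L/(gD³h_f))]
√(gD⁵h_f/L) = √(9.81·0.0770⁵·20.4/564) = 9.800×10^-4
ε/(3.7D) = 0.00102; √(3.17ν²L/(gD³h_f)) = 1.80×10^-4
Q = -0.965·9.800×10^-4·ln(0.001198) = 0.006362 m³/s
Check: V = 1.37 m/s, Re = 8.15×10^4, f = 0.02956, h_f = 20.6 m ≈ 20.4 m ✓

Q ≈ 0.00636 m³/s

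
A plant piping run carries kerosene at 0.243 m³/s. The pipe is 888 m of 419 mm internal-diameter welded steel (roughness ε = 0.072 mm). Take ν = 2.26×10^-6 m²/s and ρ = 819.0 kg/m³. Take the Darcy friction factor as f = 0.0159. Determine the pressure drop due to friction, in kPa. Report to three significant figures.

Δp ≈ 42.9 kPa

V = 4Q/(πD²) = 4·0.243/(π·0.419²) = 1.762 m/s
h_f = f(L/D)V²/(2g) = 0.01590·(888/0.419)·1.762²/(2·9.81) = 5.334 m
Δp = ρg·h_f = 819.0·9.81·5.334 = 42.86 kPa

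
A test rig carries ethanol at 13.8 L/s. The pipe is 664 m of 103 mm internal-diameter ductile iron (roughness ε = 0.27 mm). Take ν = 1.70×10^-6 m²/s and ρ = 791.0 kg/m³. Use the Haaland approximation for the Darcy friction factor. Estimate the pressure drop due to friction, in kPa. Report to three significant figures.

Δp ≈ 185 kPa

V = 4Q/(πD²) = 4·0.0138/(π·0.103²) = 1.656 m/s
Re = VD/ν = 1.656·0.103/1.70×10^-6 = 1.00×10^5 → turbulent
ε/D = 0.27/103 = 0.00262
Haaland: f = 0.02652
h_f = f(L/D)V²/(2g) = 0.02652·(664/0.103)·1.656²/(2·9.81) = 23.90 m
Δp = ρg·h_f = 791.0·9.81·23.90 = 185.5 kPa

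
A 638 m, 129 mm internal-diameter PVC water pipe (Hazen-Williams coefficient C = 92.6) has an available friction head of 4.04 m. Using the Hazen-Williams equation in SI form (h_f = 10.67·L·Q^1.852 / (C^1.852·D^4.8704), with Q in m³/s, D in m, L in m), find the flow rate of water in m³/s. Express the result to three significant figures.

Q ≈ 0.00768 m³/s

Rearranging: Q = [h_f·C^1.852·D^4.8704 / (10.67·L)]^(1/1.852)
Q = [4.04·92.6^1.852·0.129^4.8704 / (10.67·638)]^0.540 = 0.007681 m³/s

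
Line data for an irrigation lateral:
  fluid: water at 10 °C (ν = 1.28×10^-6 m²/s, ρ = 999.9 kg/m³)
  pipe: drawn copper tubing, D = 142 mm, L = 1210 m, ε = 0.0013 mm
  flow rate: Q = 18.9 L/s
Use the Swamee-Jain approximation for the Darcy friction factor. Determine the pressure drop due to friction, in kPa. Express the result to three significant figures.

V = 4Q/(πD²) = 4·0.0189/(π·0.142²) = 1.193 m/s
Re = VD/ν = 1.193·0.142/1.28×10^-6 = 1.32×10^5 → turbulent
ε/D = 0.0013/142 = 9.15×10^-6
Swamee-Jain: f = 0.01693
h_f = f(L/D)V²/(2g) = 0.01693·(1210/0.142)·1.193²/(2·9.81) = 10.47 m
Δp = ρg·h_f = 999.9·9.81·10.47 = 102.7 kPa

Δp ≈ 103 kPa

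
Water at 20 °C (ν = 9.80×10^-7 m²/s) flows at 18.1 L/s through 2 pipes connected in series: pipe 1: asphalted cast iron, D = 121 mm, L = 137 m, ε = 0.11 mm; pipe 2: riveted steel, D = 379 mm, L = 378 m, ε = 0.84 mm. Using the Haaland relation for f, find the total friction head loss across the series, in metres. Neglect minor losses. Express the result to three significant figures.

Pipe 1: V = 1.574 m/s, Re = 1.94×10^5, ε/D = 9.09×10^-4, f = 0.02058, h_1 = f(L/D)V²/2g = 2.942 m
Pipe 2: V = 0.1604 m/s, Re = 6.20×10^4, ε/D = 0.00222, f = 0.02631, h_2 = f(L/D)V²/2g = 0.03443 m
Series → Q common, losses add: H = Σh = 2.976 m

H ≈ 2.98 m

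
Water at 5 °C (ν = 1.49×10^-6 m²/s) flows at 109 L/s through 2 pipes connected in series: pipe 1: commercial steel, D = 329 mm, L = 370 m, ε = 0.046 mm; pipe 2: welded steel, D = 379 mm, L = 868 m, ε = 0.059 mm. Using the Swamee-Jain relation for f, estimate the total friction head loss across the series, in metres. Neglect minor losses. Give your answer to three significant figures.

H ≈ 3.28 m

Pipe 1: V = 1.282 m/s, Re = 2.83×10^5, ε/D = 1.40×10^-4, f = 0.01592, h_1 = f(L/D)V²/2g = 1.500 m
Pipe 2: V = 0.9662 m/s, Re = 2.46×10^5, ε/D = 1.56×10^-4, f = 0.01635, h_2 = f(L/D)V²/2g = 1.781 m
Series → Q common, losses add: H = Σh = 3.282 m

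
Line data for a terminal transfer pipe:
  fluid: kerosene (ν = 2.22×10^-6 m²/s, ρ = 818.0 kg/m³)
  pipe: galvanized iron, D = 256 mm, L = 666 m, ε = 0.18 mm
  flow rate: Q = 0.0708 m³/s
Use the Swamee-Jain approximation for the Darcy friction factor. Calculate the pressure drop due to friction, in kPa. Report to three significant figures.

V = 4Q/(πD²) = 4·0.0708/(π·0.256²) = 1.376 m/s
Re = VD/ν = 1.376·0.256/2.22×10^-6 = 1.59×10^5 → turbulent
ε/D = 0.18/256 = 7.03×10^-4
Swamee-Jain: f = 0.02031
h_f = f(L/D)V²/(2g) = 0.02031·(666/0.256)·1.376²/(2·9.81) = 5.094 m
Δp = ρg·h_f = 818.0·9.81·5.094 = 40.88 kPa

Δp ≈ 40.9 kPa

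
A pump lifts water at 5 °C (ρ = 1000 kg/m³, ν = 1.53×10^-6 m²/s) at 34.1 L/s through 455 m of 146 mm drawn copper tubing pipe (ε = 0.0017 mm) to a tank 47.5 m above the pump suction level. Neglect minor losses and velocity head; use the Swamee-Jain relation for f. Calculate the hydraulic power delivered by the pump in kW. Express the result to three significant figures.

P_hyd ≈ 19.4 kW

V = 4Q/(πD²) = 2.037 m/s; Re = 1.94×10^5; ε/D = 1.16×10^-5; f = 0.01572
h_f = f(L/D)V²/2g = 10.36 m
Total head H = z + h_f = 47.5 + 10.36 = 57.86 m
P_hyd = ρgQH = 1000·9.81·0.0341·57.86 = 19.36 kW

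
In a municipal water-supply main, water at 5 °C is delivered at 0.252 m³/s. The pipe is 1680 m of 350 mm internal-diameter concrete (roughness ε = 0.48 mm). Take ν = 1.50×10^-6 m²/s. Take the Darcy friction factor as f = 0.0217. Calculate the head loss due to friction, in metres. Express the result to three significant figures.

V = 4Q/(πD²) = 4·0.252/(π·0.350²) = 2.619 m/s
h_f = f(L/D)V²/(2g) = 0.02170·(1680/0.350)·2.619²/(2·9.81) = 36.42 m

h_f ≈ 36.4 m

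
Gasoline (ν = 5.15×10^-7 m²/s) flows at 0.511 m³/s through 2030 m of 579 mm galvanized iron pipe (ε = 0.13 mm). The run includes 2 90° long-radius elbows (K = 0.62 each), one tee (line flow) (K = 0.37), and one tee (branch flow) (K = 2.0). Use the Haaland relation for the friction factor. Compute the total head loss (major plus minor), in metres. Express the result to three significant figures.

H_L ≈ 10.4 m

V = 4Q/(πD²) = 1.941 m/s; V²/2g = 0.1920 m
Re = 2.18×10^6, ε/D = 2.25×10^-4 → f = 0.01446 (Haaland)
Major: h_f = f(L/D)·V²/2g = 0.01446·3506·0.1920 = 9.735 m
Minor: ΣK = 3.61; h_m = ΣK·V²/2g = 0.6930 m
Total H_L = 9.735 + 0.6930 = 10.43 m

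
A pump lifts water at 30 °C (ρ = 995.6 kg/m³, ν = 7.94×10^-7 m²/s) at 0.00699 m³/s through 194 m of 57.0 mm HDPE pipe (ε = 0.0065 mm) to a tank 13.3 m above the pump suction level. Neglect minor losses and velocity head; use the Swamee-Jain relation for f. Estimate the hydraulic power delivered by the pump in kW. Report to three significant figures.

P_hyd ≈ 2.38 kW

V = 4Q/(πD²) = 2.739 m/s; Re = 1.97×10^5; ε/D = 1.14×10^-4; f = 0.01654
h_f = f(L/D)V²/2g = 21.53 m
Total head H = z + h_f = 13.3 + 21.53 = 34.83 m
P_hyd = ρgQH = 995.6·9.81·0.00699·34.83 = 2.378 kW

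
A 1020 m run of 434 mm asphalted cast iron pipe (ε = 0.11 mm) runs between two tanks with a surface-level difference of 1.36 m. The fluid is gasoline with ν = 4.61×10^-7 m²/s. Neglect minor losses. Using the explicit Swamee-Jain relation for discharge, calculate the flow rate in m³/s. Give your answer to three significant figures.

Swamee-Jain (Type II): Q = -0.965·√(gD⁵h_f/L)·ln[ε/(3.7D) + √(3.17ν²L/(gD³h_f))]
√(gD⁵h_f/L) = √(9.81·0.434⁵·1.36/1020) = 0.01419
ε/(3.7D) = 6.85×10^-5; √(3.17ν²L/(gD³h_f)) = 2.51×10^-5
Q = -0.965·0.01419·ln(9.360×10^-5) = 0.1270 m³/s
Check: V = 0.859 m/s, Re = 8.08×10^5, f = 0.01549, h_f = 1.37 m ≈ 1.36 m ✓

Q ≈ 0.127 m³/s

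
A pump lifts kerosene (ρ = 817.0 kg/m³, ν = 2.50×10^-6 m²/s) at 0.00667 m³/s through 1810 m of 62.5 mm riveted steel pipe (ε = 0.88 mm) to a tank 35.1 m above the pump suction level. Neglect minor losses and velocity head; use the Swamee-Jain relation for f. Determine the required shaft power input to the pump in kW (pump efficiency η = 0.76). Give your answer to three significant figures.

P_shaft ≈ 24.0 kW

V = 4Q/(πD²) = 2.174 m/s; Re = 5.44×10^4; ε/D = 0.0141; f = 0.04395
h_f = f(L/D)V²/2g = 306.6 m
Total head H = z + h_f = 35.1 + 306.6 = 341.7 m
P_hyd = ρgQH = 817.0·9.81·0.00667·341.7 = 18.27 kW
P_shaft = P_hyd/η = 18.27/0.76 = 24.03 kW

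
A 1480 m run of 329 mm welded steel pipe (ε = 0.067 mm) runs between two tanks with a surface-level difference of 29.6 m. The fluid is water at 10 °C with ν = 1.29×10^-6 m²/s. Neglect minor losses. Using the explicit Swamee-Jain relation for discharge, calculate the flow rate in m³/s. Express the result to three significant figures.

Swamee-Jain (Type II): Q = -0.965·√(gD⁵h_f/L)·ln[ε/(3.7D) + √(3.17ν²L/(gD³h_f))]
√(gD⁵h_f/L) = √(9.81·0.329⁵·29.6/1480) = 0.02750
ε/(3.7D) = 5.50×10^-5; √(3.17ν²L/(gD³h_f)) = 2.75×10^-5
Q = -0.965·0.02750·ln(8.252×10^-5) = 0.2495 m³/s
Check: V = 2.94 m/s, Re = 7.49×10^5, f = 0.01508, h_f = 29.8 m ≈ 29.6 m ✓

Q ≈ 0.250 m³/s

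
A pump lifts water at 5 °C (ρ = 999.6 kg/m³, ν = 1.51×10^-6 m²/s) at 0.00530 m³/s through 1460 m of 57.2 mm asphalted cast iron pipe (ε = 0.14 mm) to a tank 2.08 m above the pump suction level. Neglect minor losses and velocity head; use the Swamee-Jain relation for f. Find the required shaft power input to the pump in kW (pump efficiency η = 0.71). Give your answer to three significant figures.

P_shaft ≈ 11.0 kW

V = 4Q/(πD²) = 2.062 m/s; Re = 7.81×10^4; ε/D = 0.00245; f = 0.02685
h_f = f(L/D)V²/2g = 148.6 m
Total head H = z + h_f = 2.08 + 148.6 = 150.7 m
P_hyd = ρgQH = 999.6·9.81·0.00530·150.7 = 7.830 kW
P_shaft = P_hyd/η = 7.830/0.71 = 11.03 kW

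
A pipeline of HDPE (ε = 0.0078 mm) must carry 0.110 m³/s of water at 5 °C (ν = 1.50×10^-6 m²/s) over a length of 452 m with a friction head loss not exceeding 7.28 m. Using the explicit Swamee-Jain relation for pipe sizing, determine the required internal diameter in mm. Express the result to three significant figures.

Swamee-Jain (Type III): D = 0.66·[ε^1.25·(LQ²/(gh_f))^4.75 + ν·Q^9.4·(L/(gh_f))^5.2]^0.04
LQ²/(gh_f) = 0.07658; L/(gh_f) = 6.329
Term 1 = ε^1.25·(…)^4.75 = 2.06×10^-12; Term 2 = ν·Q^9.4·(…)^5.2 = 2.15×10^-11
D = 0.66·(2.06×10^-12 + 2.15×10^-11)^0.04 = 0.2480 m = 248 mm
Check: V = 2.28 m/s, Re = 3.77×10^5, f = 0.01419, h_f = 6.84 m ≈ 7.28 m ✓

D ≈ 248 mm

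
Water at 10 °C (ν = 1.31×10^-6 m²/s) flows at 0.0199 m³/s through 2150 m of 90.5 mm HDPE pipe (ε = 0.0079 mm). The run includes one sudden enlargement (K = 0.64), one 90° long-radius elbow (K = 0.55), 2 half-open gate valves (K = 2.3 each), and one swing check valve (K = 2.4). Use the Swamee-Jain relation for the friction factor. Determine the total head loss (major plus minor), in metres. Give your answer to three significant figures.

H_L ≈ 191 m

V = 4Q/(πD²) = 3.094 m/s; V²/2g = 0.4878 m
Re = 2.14×10^5, ε/D = 8.73×10^-5 → f = 0.01612 (Swamee-Jain)
Major: h_f = f(L/D)·V²/2g = 0.01612·23757·0.4878 = 186.8 m
Minor: ΣK = 8.19; h_m = ΣK·V²/2g = 3.995 m
Total H_L = 186.8 + 3.995 = 190.8 m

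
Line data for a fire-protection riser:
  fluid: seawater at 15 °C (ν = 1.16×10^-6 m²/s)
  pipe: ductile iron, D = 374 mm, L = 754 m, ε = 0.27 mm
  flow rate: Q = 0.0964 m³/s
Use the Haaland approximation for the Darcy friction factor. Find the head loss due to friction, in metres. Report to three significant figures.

h_f ≈ 1.53 m

V = 4Q/(πD²) = 4·0.0964/(π·0.374²) = 0.8775 m/s
Re = VD/ν = 0.8775·0.374/1.16×10^-6 = 2.83×10^5 → turbulent
ε/D = 0.27/374 = 7.22×10^-4
Haaland: f = 0.01932
h_f = f(L/D)V²/(2g) = 0.01932·(754/0.374)·0.8775²/(2·9.81) = 1.528 m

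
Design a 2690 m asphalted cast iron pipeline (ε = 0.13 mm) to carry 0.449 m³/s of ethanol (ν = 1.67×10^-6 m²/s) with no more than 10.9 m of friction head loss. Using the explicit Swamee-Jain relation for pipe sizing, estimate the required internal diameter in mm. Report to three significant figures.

D ≈ 585 mm

Swamee-Jain (Type III): D = 0.66·[ε^1.25·(LQ²/(gh_f))^4.75 + ν·Q^9.4·(L/(gh_f))^5.2]^0.04
LQ²/(gh_f) = 5.072; L/(gh_f) = 25.16
Term 1 = ε^1.25·(…)^4.75 = 0.0310; Term 2 = ν·Q^9.4·(…)^5.2 = 0.0173
D = 0.66·(0.0310 + 0.0173)^0.04 = 0.5847 m = 585 mm
Check: V = 1.67 m/s, Re = 5.86×10^5, f = 0.01553, h_f = 10.2 m ≈ 10.9 m ✓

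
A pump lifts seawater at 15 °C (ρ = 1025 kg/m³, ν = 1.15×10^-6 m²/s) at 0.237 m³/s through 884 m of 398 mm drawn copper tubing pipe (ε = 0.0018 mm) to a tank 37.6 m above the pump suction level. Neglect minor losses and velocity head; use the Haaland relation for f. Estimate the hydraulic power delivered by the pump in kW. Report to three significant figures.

P_hyd ≈ 102 kW

V = 4Q/(πD²) = 1.905 m/s; Re = 6.59×10^5; ε/D = 4.52×10^-6; f = 0.01250
h_f = f(L/D)V²/2g = 5.135 m
Total head H = z + h_f = 37.6 + 5.135 = 42.74 m
P_hyd = ρgQH = 1025·9.81·0.237·42.74 = 101.8 kW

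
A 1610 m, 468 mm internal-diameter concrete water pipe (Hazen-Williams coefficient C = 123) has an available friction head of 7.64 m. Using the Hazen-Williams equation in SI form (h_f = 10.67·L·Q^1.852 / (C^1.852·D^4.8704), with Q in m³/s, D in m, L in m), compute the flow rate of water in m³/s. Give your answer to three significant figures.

Q ≈ 0.259 m³/s

Rearranging: Q = [h_f·C^1.852·D^4.8704 / (10.67·L)]^(1/1.852)
Q = [7.64·123^1.852·0.468^4.8704 / (10.67·1610)]^0.540 = 0.2587 m³/s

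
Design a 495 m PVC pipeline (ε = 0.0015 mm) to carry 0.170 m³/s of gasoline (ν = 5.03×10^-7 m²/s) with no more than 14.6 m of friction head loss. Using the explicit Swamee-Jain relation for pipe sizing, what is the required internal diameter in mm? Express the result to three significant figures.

D ≈ 246 mm

Swamee-Jain (Type III): D = 0.66·[ε^1.25·(LQ²/(gh_f))^4.75 + ν·Q^9.4·(L/(gh_f))^5.2]^0.04
LQ²/(gh_f) = 0.09988; L/(gh_f) = 3.456
Term 1 = ε^1.25·(…)^4.75 = 9.28×10^-13; Term 2 = ν·Q^9.4·(…)^5.2 = 1.86×10^-11
D = 0.66·(9.28×10^-13 + 1.86×10^-11)^0.04 = 0.2461 m = 246 mm
Check: V = 3.57 m/s, Re = 1.75×10^6, f = 0.01080, h_f = 14.1 m ≈ 14.6 m ✓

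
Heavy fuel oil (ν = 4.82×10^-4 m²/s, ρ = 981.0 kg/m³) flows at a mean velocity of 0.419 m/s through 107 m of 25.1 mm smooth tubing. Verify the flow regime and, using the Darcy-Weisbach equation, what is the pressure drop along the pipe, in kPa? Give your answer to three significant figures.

Re = VD/ν = 0.419·0.02510/4.82×10^-4 = 21.8 → laminar (Re < 2300)
f = 64/Re = 2.933
h_f = f(L/D)V²/(2g) = 2.933·(107/0.02510)·0.419²/(2·9.81) = 111.9 m
Δp = ρg·h_f = 981.0·9.81·111.9 = 1077 kPa

Δp ≈ 1080 kPa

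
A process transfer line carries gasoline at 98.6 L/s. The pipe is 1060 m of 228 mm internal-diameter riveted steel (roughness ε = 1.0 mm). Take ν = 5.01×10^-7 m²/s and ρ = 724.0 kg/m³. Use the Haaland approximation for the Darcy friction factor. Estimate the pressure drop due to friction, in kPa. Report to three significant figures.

Δp ≈ 288 kPa

V = 4Q/(πD²) = 4·0.0986/(π·0.228²) = 2.415 m/s
Re = VD/ν = 2.415·0.228/5.01×10^-7 = 1.10×10^6 → turbulent
ε/D = 1.0/228 = 0.00439
Haaland: f = 0.02934
h_f = f(L/D)V²/(2g) = 0.02934·(1060/0.228)·2.415²/(2·9.81) = 40.55 m
Δp = ρg·h_f = 724.0·9.81·40.55 = 288.0 kPa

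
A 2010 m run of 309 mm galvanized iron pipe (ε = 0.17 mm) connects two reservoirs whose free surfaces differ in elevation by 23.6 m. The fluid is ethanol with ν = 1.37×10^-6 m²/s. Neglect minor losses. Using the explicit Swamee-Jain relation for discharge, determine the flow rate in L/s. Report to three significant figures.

Q ≈ 149 L/s

Swamee-Jain (Type II): Q = -0.965·√(gD⁵h_f/L)·ln[ε/(3.7D) + √(3.17ν²L/(gD³h_f))]
√(gD⁵h_f/L) = √(9.81·0.309⁵·23.6/2010) = 0.01801
ε/(3.7D) = 1.49×10^-4; √(3.17ν²L/(gD³h_f)) = 4.18×10^-5
Q = -0.965·0.01801·ln(1.905×10^-4) = 0.1489 m³/s
Check: V = 1.99 m/s, Re = 4.48×10^5, f = 0.01818, h_f = 23.8 m ≈ 23.6 m ✓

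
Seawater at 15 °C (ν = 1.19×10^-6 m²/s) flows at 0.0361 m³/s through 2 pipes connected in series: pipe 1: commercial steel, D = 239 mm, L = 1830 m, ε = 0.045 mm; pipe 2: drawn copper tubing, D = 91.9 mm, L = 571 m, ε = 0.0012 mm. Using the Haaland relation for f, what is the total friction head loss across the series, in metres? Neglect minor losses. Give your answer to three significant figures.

Pipe 1: V = 0.8047 m/s, Re = 1.62×10^5, ε/D = 1.88×10^-4, f = 0.01731, h_1 = f(L/D)V²/2g = 4.373 m
Pipe 2: V = 5.442 m/s, Re = 4.20×10^5, ε/D = 1.31×10^-5, f = 0.01361, h_2 = f(L/D)V²/2g = 127.7 m
Series → Q common, losses add: H = Σh = 132.0 m

H ≈ 132 m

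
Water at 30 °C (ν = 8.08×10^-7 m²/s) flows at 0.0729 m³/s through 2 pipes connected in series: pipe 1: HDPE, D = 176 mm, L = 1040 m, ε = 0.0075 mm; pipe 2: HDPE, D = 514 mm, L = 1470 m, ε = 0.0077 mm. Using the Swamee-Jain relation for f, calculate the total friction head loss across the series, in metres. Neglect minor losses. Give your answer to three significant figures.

Pipe 1: V = 2.996 m/s, Re = 6.53×10^5, ε/D = 4.26×10^-5, f = 0.01324, h_1 = f(L/D)V²/2g = 35.79 m
Pipe 2: V = 0.3513 m/s, Re = 2.23×10^5, ε/D = 1.50×10^-5, f = 0.01535, h_2 = f(L/D)V²/2g = 0.2761 m
Series → Q common, losses add: H = Σh = 36.07 m

H ≈ 36.1 m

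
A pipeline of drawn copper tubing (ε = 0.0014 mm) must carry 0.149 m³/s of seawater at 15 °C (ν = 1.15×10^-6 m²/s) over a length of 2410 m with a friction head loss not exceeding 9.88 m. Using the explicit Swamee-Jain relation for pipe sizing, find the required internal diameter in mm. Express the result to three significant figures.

D ≈ 364 mm

Swamee-Jain (Type III): D = 0.66·[ε^1.25·(LQ²/(gh_f))^4.75 + ν·Q^9.4·(L/(gh_f))^5.2]^0.04
LQ²/(gh_f) = 0.5520; L/(gh_f) = 24.87
Term 1 = ε^1.25·(…)^4.75 = 2.86×10^-9; Term 2 = ν·Q^9.4·(…)^5.2 = 3.51×10^-7
D = 0.66·(2.86×10^-9 + 3.51×10^-7)^0.04 = 0.3643 m = 364 mm
Check: V = 1.43 m/s, Re = 4.53×10^5, f = 0.01338, h_f = 9.22 m ≈ 9.88 m ✓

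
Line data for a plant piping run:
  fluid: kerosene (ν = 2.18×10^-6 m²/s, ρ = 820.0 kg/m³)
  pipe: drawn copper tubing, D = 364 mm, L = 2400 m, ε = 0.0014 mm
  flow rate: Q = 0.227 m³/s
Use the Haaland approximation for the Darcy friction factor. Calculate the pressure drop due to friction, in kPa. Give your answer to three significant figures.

Δp ≈ 178 kPa

V = 4Q/(πD²) = 4·0.227/(π·0.364²) = 2.181 m/s
Re = VD/ν = 2.181·0.364/2.18×10^-6 = 3.64×10^5 → turbulent
ε/D = 0.0014/364 = 3.85×10^-6
Haaland: f = 0.01387
h_f = f(L/D)V²/(2g) = 0.01387·(2400/0.364)·2.181²/(2·9.81) = 22.18 m
Δp = ρg·h_f = 820.0·9.81·22.18 = 178.4 kPa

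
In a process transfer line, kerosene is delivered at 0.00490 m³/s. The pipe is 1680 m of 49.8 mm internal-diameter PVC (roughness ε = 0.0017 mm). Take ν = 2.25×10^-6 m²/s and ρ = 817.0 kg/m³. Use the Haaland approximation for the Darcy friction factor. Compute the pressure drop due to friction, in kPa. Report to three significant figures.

Δp ≈ 1770 kPa

V = 4Q/(πD²) = 4·0.00490/(π·0.0498²) = 2.516 m/s
Re = VD/ν = 2.516·0.0498/2.25×10^-6 = 5.57×10^4 → turbulent
ε/D = 0.0017/49.8 = 3.41×10^-5
Haaland: f = 0.02031
h_f = f(L/D)V²/(2g) = 0.02031·(1680/0.0498)·2.516²/(2·9.81) = 221.0 m
Δp = ρg·h_f = 817.0·9.81·221.0 = 1772 kPa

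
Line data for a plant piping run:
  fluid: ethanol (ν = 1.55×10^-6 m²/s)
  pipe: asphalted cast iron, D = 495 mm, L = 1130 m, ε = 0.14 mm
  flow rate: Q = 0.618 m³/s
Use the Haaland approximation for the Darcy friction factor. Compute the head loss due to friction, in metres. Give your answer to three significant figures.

V = 4Q/(πD²) = 4·0.618/(π·0.495²) = 3.211 m/s
Re = VD/ν = 3.211·0.495/1.55×10^-6 = 1.03×10^6 → turbulent
ε/D = 0.14/495 = 2.83×10^-4
Haaland: f = 0.01543
h_f = f(L/D)V²/(2g) = 0.01543·(1130/0.495)·3.211²/(2·9.81) = 18.51 m

h_f ≈ 18.5 m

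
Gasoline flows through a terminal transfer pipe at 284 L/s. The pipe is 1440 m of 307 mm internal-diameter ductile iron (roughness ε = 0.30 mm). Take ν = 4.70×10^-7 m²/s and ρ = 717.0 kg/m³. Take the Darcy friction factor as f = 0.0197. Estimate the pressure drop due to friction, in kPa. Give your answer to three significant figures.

Δp ≈ 488 kPa

V = 4Q/(πD²) = 4·0.284/(π·0.307²) = 3.837 m/s
h_f = f(L/D)V²/(2g) = 0.01970·(1440/0.307)·3.837²/(2·9.81) = 69.33 m
Δp = ρg·h_f = 717.0·9.81·69.33 = 487.6 kPa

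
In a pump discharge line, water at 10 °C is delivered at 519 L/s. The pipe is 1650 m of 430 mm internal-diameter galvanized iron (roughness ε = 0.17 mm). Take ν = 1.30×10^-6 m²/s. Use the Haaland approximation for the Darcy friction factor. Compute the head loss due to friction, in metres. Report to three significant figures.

h_f ≈ 40.8 m

V = 4Q/(πD²) = 4·0.519/(π·0.430²) = 3.574 m/s
Re = VD/ν = 3.574·0.430/1.30×10^-6 = 1.18×10^6 → turbulent
ε/D = 0.17/430 = 3.95×10^-4
Haaland: f = 0.01633
h_f = f(L/D)V²/(2g) = 0.01633·(1650/0.430)·3.574²/(2·9.81) = 40.79 m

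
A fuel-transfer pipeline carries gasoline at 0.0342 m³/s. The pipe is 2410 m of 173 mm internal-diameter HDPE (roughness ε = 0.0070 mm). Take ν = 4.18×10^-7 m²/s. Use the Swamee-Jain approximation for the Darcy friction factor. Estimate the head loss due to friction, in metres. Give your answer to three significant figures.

h_f ≈ 20.1 m

V = 4Q/(πD²) = 4·0.0342/(π·0.173²) = 1.455 m/s
Re = VD/ν = 1.455·0.173/4.18×10^-7 = 6.02×10^5 → turbulent
ε/D = 0.0070/173 = 4.05×10^-5
Swamee-Jain: f = 0.01335
h_f = f(L/D)V²/(2g) = 0.01335·(2410/0.173)·1.455²/(2·9.81) = 20.06 m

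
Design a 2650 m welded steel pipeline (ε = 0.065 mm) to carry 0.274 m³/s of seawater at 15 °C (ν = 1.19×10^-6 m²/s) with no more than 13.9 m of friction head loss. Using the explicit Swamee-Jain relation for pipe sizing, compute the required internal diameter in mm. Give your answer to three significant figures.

Swamee-Jain (Type III): D = 0.66·[ε^1.25·(LQ²/(gh_f))^4.75 + ν·Q^9.4·(L/(gh_f))^5.2]^0.04
LQ²/(gh_f) = 1.459; L/(gh_f) = 19.43
Term 1 = ε^1.25·(…)^4.75 = 3.51×10^-5; Term 2 = ν·Q^9.4·(…)^5.2 = 3.10×10^-5
D = 0.66·(3.51×10^-5 + 3.10×10^-5)^0.04 = 0.4491 m = 449 mm
Check: V = 1.73 m/s, Re = 6.53×10^5, f = 0.01460, h_f = 13.1 m ≈ 13.9 m ✓

D ≈ 449 mm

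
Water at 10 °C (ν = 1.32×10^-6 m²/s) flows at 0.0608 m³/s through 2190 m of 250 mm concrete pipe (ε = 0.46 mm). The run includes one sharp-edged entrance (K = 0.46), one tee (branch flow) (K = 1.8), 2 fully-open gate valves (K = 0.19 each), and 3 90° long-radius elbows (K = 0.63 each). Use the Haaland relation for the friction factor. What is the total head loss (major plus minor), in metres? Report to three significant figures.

H_L ≈ 16.6 m

V = 4Q/(πD²) = 1.239 m/s; V²/2g = 0.07819 m
Re = 2.35×10^5, ε/D = 0.00184 → f = 0.02367 (Haaland)
Major: h_f = f(L/D)·V²/2g = 0.02367·8760·0.07819 = 16.21 m
Minor: ΣK = 4.53; h_m = ΣK·V²/2g = 0.3542 m
Total H_L = 16.21 + 0.3542 = 16.57 m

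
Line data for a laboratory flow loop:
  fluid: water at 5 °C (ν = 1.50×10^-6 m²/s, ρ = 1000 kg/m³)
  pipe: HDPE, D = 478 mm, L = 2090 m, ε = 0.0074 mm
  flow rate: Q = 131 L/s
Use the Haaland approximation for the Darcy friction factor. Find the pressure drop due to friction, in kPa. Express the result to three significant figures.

V = 4Q/(πD²) = 4·0.131/(π·0.478²) = 0.7300 m/s
Re = VD/ν = 0.7300·0.478/1.50×10^-6 = 2.33×10^5 → turbulent
ε/D = 0.0074/478 = 1.55×10^-5
Haaland: f = 0.01516
h_f = f(L/D)V²/(2g) = 0.01516·(2090/0.478)·0.7300²/(2·9.81) = 1.800 m
Δp = ρg·h_f = 1000·9.81·1.800 = 17.66 kPa

Δp ≈ 17.7 kPa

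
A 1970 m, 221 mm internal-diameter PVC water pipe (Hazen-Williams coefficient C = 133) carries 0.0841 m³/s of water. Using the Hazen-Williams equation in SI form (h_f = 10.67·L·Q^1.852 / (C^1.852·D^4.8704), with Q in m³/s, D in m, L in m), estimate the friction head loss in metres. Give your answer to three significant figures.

h_f ≈ 39.0 m

h_f = 10.67·1970·0.0841^1.852 / (133^1.852·0.221^4.8704) = 39.00 m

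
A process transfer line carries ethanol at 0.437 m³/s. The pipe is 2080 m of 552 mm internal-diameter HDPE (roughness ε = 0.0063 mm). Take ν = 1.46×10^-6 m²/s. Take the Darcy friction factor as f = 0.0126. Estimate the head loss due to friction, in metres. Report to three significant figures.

V = 4Q/(πD²) = 4·0.437/(π·0.552²) = 1.826 m/s
h_f = f(L/D)V²/(2g) = 0.01260·(2080/0.552)·1.826²/(2·9.81) = 8.069 m

h_f ≈ 8.07 m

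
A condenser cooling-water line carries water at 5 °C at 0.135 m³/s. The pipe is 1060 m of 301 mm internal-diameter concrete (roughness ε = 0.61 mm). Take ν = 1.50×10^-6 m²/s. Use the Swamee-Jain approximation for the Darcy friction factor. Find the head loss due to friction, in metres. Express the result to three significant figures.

h_f ≈ 15.6 m

V = 4Q/(πD²) = 4·0.135/(π·0.301²) = 1.897 m/s
Re = VD/ν = 1.897·0.301/1.50×10^-6 = 3.81×10^5 → turbulent
ε/D = 0.61/301 = 0.00203
Swamee-Jain: f = 0.02411
h_f = f(L/D)V²/(2g) = 0.02411·(1060/0.301)·1.897²/(2·9.81) = 15.57 m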